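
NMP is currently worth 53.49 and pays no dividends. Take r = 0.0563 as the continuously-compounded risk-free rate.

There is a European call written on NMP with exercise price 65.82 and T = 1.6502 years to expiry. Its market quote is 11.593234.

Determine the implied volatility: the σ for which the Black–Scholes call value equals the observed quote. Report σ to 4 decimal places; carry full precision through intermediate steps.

At σ = 0.5121 the Black–Scholes value reproduces the quote:
σ√T = 0.5121·√1.6502 = 0.657844
d₁ = (ln(S/K) + (r+σ²/2)T) / (σ√T) = (ln(53.49/65.82) + (0.0563+0.5121²/2)·1.6502) / 0.657844 = (-0.207429 + 0.309286) / 0.657844 = 0.154834
d₂ = d₁ − σ√T = 0.154834 − 0.657844 = -0.503010
e^{−rT} = 0.911279
N(d₁) = 0.561524,  N(d₂) = 0.307479
V = S·N(d₁) − K·e^{−rT}·N(d₂) = 30.035917 − 18.442682 = 11.593234 (equal to the quote); since ∂V/∂σ > 0 for all σ, the implied volatility is unique

sigma = 0.5121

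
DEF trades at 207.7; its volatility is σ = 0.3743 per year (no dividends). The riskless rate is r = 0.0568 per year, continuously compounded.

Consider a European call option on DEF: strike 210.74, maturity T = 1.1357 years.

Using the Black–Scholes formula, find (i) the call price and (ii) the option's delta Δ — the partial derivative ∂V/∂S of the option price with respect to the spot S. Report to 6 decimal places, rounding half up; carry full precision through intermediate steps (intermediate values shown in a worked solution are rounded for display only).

price = 37.344209
Δ = 0.627309

σ√T = 0.3743·√1.1357 = 0.398889
d₁ = (ln(S/K) + (r+σ²/2)T) / (σ√T) = (ln(207.7/210.74) + (0.0568+0.3743²/2)·1.1357) / 0.398889 = (-0.014530 + 0.144064) / 0.398889 = 0.324736
d₂ = d₁ − σ√T = 0.324736 − 0.398889 = -0.074153
e^{−rT} = 0.937529
N(d₁) = 0.627309,  N(d₂) = 0.470444
Call price V = S·N(d₁) − K·e^{−rT}·N(d₂) = 130.292178 − 92.947969 = 37.344209
Δ = N(d₁) = 0.627309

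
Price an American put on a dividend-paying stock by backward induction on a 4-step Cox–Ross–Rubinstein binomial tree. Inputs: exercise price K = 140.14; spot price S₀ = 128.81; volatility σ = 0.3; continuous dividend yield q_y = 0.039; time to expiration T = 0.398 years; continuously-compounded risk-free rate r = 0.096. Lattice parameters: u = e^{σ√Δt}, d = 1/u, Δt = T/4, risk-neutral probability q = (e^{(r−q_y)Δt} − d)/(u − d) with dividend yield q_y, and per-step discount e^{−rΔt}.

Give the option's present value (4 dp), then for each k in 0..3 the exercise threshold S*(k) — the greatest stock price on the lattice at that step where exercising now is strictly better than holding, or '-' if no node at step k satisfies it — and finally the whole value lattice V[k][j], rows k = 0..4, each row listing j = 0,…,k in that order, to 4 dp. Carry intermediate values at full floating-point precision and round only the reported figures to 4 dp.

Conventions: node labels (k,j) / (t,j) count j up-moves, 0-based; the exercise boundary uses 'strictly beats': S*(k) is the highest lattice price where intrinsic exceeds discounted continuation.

price = 15.5684
boundary = - - 106.5993 117.1796
tree:
15.5684
23.4235 8.2060
33.5407 14.0047 2.7086
43.1657 22.9604 5.5397 0.0000
51.9216 33.5407 11.3300 0.0000 0.0000

Δt=0.09950  u=1.09925  d=0.90971  q=0.50637  discount=0.99049
step 4 (expiry): payoffs max(K−S,0) = 51.9216 33.5407 11.3300 0.0000 0.0000
step 3: (k=3,j=0): S=96.9743, K−S=43.1657, hold=42.2090 ⇒ V=43.1657 exercise | (k=3,j=1): S=117.1796, K−S=22.9604, hold=22.0820 ⇒ V=22.9604 exercise | (k=3,j=2): S=141.5948, K−S=0.0000, hold=5.5397 ⇒ V=5.5397 continue | (k=3,j=3): S=171.0971, K−S=0.0000, hold=0.0000 ⇒ V=0.0000 continue  boundary S*=117.1796
step 2: (k=2,j=0): S=106.5993, K−S=33.5407, hold=32.6213 ⇒ V=33.5407 exercise | (k=2,j=1): S=128.8100, K−S=11.3300, hold=14.0047 ⇒ V=14.0047 continue | (k=2,j=2): S=155.6485, K−S=0.0000, hold=2.7086 ⇒ V=2.7086 continue  boundary S*=106.5993
step 1: (k=1,j=0): S=117.1796, K−S=22.9604, hold=23.4235 ⇒ V=23.4235 continue | (k=1,j=1): S=141.5948, K−S=0.0000, hold=8.2060 ⇒ V=8.2060 continue  boundary S*=-
step 0: (k=0,j=0): S=128.8100, K−S=11.3300, hold=15.5684 ⇒ V=15.5684 continue  boundary S*=-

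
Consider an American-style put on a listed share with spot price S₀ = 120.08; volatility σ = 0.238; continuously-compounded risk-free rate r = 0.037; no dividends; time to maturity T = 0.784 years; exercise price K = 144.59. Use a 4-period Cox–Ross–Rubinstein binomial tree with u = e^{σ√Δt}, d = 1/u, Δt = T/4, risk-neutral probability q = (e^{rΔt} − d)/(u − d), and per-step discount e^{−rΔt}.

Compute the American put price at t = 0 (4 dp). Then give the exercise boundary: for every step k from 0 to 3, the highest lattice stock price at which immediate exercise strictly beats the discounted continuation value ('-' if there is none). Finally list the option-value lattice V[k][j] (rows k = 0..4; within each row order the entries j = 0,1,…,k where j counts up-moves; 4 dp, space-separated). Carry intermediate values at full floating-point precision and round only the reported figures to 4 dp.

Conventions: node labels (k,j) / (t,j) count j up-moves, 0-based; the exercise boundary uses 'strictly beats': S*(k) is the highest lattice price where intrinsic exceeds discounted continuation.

price = 25.3566
boundary = - 108.0713 120.0800 108.0713
tree:
25.3566
36.5187 14.9161
47.3265 24.5100 5.8438
57.0534 36.5187 11.9680 0.0000
65.8076 47.3265 24.5100 0.0000 0.0000

params: Δt=0.19600 u=1.11112 d=0.89999 q=0.50816 e^(-rΔt)=0.99277
t_4 payoffs: 65.8076 47.3265 24.5100 0.0000 0.0000
t_3: node(3,0) S=87.5366 payoff=57.0534 vs cont=56.0086 → 57.0534 [stop]  node(3,1) S=108.0713 payoff=36.5187 vs cont=35.4739 → 36.5187 [stop]  node(3,2) S=133.4231 payoff=11.1669 vs cont=11.9680 → 11.9680 [wait]  node(3,3) S=164.7220 payoff=0.0000 vs cont=0.0000 → 0.0000 [wait]  ⇒ S*(3)=108.0713
t_2: node(2,0) S=97.2635 payoff=47.3265 vs cont=46.2817 → 47.3265 [stop]  node(2,1) S=120.0800 payoff=24.5100 vs cont=23.8694 → 24.5100 [stop]  node(2,2) S=148.2489 payoff=0.0000 vs cont=5.8438 → 5.8438 [wait]  ⇒ S*(2)=120.0800
t_1: node(1,0) S=108.0713 payoff=36.5187 vs cont=35.4739 → 36.5187 [stop]  node(1,1) S=133.4231 payoff=11.1669 vs cont=14.9161 → 14.9161 [wait]  ⇒ S*(1)=108.0713
t_0: node(0,0) S=120.0800 payoff=24.5100 vs cont=25.3566 → 25.3566 [wait]  ⇒ S*(0)=-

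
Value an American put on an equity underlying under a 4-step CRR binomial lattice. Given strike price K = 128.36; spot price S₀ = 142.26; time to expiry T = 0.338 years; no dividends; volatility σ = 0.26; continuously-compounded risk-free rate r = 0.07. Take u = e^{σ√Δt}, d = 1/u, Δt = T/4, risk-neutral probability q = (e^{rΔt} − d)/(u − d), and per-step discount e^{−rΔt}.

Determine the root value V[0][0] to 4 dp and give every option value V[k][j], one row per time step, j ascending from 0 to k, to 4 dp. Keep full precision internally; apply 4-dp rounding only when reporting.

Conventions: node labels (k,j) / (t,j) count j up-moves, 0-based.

price = 2.6413
tree:
2.6413
4.8266 0.6568
8.6278 1.3774 0.0000
14.9603 2.8885 0.0000 0.0000
23.2150 6.0574 0.0000 0.0000 0.0000

Δt=0.08450  u=1.07851  d=0.92721  q=0.52032  discount=0.99410
step 4 (expiry): payoffs max(K−S,0) = 23.2150 6.0574 0.0000 0.0000 0.0000
k=3: (k=3,j=0): S=113.3997, K−S=14.9603, hold=14.2033 ⇒ V=14.9603 exercise | (k=3,j=1): S=131.9044, K−S=0.0000, hold=2.8885 ⇒ V=2.8885 continue | (k=3,j=2): S=153.4286, K−S=0.0000, hold=0.0000 ⇒ V=0.0000 continue | (k=3,j=3): S=178.4652, K−S=0.0000, hold=0.0000 ⇒ V=0.0000 continue
k=2: (k=2,j=0): S=122.3026, K−S=6.0574, hold=8.6278 ⇒ V=8.6278 continue | (k=2,j=1): S=142.2600, K−S=0.0000, hold=1.3774 ⇒ V=1.3774 continue | (k=2,j=2): S=165.4741, K−S=0.0000, hold=0.0000 ⇒ V=0.0000 continue
k=1: (k=1,j=0): S=131.9044, K−S=0.0000, hold=4.8266 ⇒ V=4.8266 continue | (k=1,j=1): S=153.4286, K−S=0.0000, hold=0.6568 ⇒ V=0.6568 continue
k=0: (k=0,j=0): S=142.2600, K−S=0.0000, hold=2.6413 ⇒ V=2.6413 continue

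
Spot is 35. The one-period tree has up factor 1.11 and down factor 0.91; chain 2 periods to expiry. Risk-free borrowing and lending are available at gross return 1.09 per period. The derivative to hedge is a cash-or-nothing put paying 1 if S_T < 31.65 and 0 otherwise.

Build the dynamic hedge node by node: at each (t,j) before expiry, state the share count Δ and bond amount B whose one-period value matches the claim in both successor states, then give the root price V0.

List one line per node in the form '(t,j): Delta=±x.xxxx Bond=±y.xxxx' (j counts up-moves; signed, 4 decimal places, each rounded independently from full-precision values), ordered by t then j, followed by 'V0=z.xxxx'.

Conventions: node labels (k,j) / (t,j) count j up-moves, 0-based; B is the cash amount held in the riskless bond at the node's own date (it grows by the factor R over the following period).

(0,0): Delta=-0.0131 Bond=0.4671
(1,0): Delta=-0.1570 Bond=5.0917
(1,1): Delta=0.0000 Bond=0.0000
V0=0.0084

Risk-neutral probability p* = (R−d)/(u−d) = (1.09−0.91)/(1.11−0.91) = 0.9000.
At maturity the claim pays: V(2,0)=1.0000, V(2,1)=0.0000, V(2,2)=0.0000
Node (1,0) S=31.8500: V=(p*·0.0000+(1−p*)·1.0000)/1.09=0.0917; Δ=(0.0000−1.0000)/(35.3535−28.9835)=-0.1570; B=V−Δ·S=5.0917
Node (1,1) S=38.8500: V=(p*·0.0000+(1−p*)·0.0000)/1.09=0.0000; Δ=(0.0000−0.0000)/(43.1235−35.3535)=0.0000; B=V−Δ·S=0.0000
Node (0,0) S=35.0000: V=(p*·0.0000+(1−p*)·0.0917)/1.09=0.0084; Δ=(0.0000−0.0917)/(38.8500−31.8500)=-0.0131; B=V−Δ·S=0.4671
As a check, the time-0 holding Δ(0,0)·S0 + B(0,0) comes to 0.0084 — exactly V0.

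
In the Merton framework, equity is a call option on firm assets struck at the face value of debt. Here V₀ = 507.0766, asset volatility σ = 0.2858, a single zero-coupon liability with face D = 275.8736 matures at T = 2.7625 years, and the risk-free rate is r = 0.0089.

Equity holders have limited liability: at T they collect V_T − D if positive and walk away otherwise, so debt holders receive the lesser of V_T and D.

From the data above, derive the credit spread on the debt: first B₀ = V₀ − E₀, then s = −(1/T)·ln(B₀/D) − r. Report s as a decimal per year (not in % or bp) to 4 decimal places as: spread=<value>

Equity is a call on the firm's assets struck at D = 275.8736:
d₁ = [ln(V₀/D) + (r + σ²/2)T] / (σ√T)
   = [ln(507.0766/275.8736) + (0.0089 + 0.5·0.2858²)·2.7625] / (0.2858·√2.7625)
   = [0.608719 + 0.137409] / 0.475022 = 1.570725
d₂ = d₁ − σ√T = 1.570725 − 0.475022 = 1.095703
N(d₁) = 0.941877,  N(d₂) = 0.863396,  e^(−rT) = 0.975714
E₀ = V₀·N(d₁) − D·e^(−rT)·N(d₂)
   = 507.0766·0.941877 − 275.8736·0.975714·0.863396 = 245.200318
B₀ = V₀ − E₀ = 507.0766 − 245.200318 = 261.876282
spread = −(1/T)·ln(B₀/D) − r = −(1/2.7625)·ln(261.876282/275.8736) − 0.0089 = 0.00994909

spread=0.0099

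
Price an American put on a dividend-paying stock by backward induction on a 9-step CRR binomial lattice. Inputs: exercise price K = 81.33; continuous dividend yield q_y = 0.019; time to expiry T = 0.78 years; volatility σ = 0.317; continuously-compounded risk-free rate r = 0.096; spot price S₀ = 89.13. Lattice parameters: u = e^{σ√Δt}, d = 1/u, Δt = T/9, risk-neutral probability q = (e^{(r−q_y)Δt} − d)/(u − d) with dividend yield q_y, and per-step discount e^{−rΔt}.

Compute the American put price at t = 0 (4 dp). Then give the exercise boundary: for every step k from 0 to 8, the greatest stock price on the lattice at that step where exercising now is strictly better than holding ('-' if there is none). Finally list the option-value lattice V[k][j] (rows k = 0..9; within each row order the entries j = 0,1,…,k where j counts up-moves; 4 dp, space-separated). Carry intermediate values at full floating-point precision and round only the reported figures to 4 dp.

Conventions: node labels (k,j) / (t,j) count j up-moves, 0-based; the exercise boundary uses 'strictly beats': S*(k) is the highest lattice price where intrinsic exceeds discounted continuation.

price = 4.3835
boundary = - - - - 61.3630 55.8955 61.3630 67.3652 73.9546
tree:
4.3835
6.7157 2.2365
9.9982 3.7028 0.8783
14.3993 5.9750 1.6020 0.2043
19.9670 9.3380 2.8735 0.4186 0.0037
25.4345 14.0146 5.0419 0.8578 0.0077 0.0000
30.4148 19.9670 8.5813 1.7574 0.0160 0.0000 0.0000
34.9513 25.4345 13.9648 3.6004 0.0331 0.0000 0.0000 0.0000
39.0837 30.4148 19.9670 7.3754 0.0684 0.0000 0.0000 0.0000 0.0000
42.8478 34.9513 25.4345 13.9648 0.1415 0.0000 0.0000 0.0000 0.0000 0.0000

Δt=0.08667, u=1.09782, d=0.91090, q=0.51251, disc=e^(-rΔt)=0.99171
k=9 terminal: V=max(K-S,0) → 42.8478 34.9513 25.4345 13.9648 0.1415 0.0000 0.0000 0.0000 0.0000 0.0000
k=8: j=0 S=42.2463 intr=39.0837 cont=38.4793 V=39.0837[EX]; j=1 S=50.9152 intr=30.4148 cont=29.8247 V=30.4148[EX]; j=2 S=61.3630 intr=19.9670 cont=19.3941 V=19.9670[EX]; j=3 S=73.9546 intr=7.3754 cont=6.8232 V=7.3754[EX]; j=4 S=89.1300 intr=0.0000 cont=0.0684 V=0.0684[hold]; j=5 S=107.4194 intr=0.0000 cont=0.0000 V=0.0000[hold]; j=6 S=129.4617 intr=0.0000 cont=0.0000 V=0.0000[hold]; j=7 S=156.0271 intr=0.0000 cont=0.0000 V=0.0000[hold]; j=8 S=188.0437 intr=0.0000 cont=0.0000 V=0.0000[hold]  S*(8)=73.9546
k=7: j=0 S=46.3787 intr=34.9513 cont=34.3538 V=34.9513[EX]; j=1 S=55.8955 intr=25.4345 cont=24.8526 V=25.4345[EX]; j=2 S=67.3652 intr=13.9648 cont=13.4017 V=13.9648[EX]; j=3 S=81.1885 intr=0.1415 cont=3.6004 V=3.6004[hold]; j=4 S=97.8483 intr=0.0000 cont=0.0331 V=0.0331[hold]; j=5 S=117.9266 intr=0.0000 cont=0.0000 V=0.0000[hold]; j=6 S=142.1251 intr=0.0000 cont=0.0000 V=0.0000[hold]; j=7 S=171.2889 intr=0.0000 cont=0.0000 V=0.0000[hold]  S*(7)=67.3652
k=6: j=0 S=50.9152 intr=30.4148 cont=29.8247 V=30.4148[EX]; j=1 S=61.3630 intr=19.9670 cont=19.3941 V=19.9670[EX]; j=2 S=73.9546 intr=7.3754 cont=8.5813 V=8.5813[hold]; j=3 S=89.1300 intr=0.0000 cont=1.7574 V=1.7574[hold]; j=4 S=107.4194 intr=0.0000 cont=0.0160 V=0.0160[hold]; j=5 S=129.4617 intr=0.0000 cont=0.0000 V=0.0000[hold]; j=6 S=156.0271 intr=0.0000 cont=0.0000 V=0.0000[hold]  S*(6)=61.3630
k=5: j=0 S=55.8955 intr=25.4345 cont=24.8526 V=25.4345[EX]; j=1 S=67.3652 intr=13.9648 cont=14.0146 V=14.0146[hold]; j=2 S=81.1885 intr=0.1415 cont=5.0419 V=5.0419[hold]; j=3 S=97.8483 intr=0.0000 cont=0.8578 V=0.8578[hold]; j=4 S=117.9266 intr=0.0000 cont=0.0077 V=0.0077[hold]; j=5 S=142.1251 intr=0.0000 cont=0.0000 V=0.0000[hold]  S*(5)=55.8955
k=4: j=0 S=61.3630 intr=19.9670 cont=19.4195 V=19.9670[EX]; j=1 S=73.9546 intr=7.3754 cont=9.3380 V=9.3380[hold]; j=2 S=89.1300 intr=0.0000 cont=2.8735 V=2.8735[hold]; j=3 S=107.4194 intr=0.0000 cont=0.4186 V=0.4186[hold]; j=4 S=129.4617 intr=0.0000 cont=0.0037 V=0.0037[hold]  S*(4)=61.3630
k=3: j=0 S=67.3652 intr=13.9648 cont=14.3993 V=14.3993[hold]; j=1 S=81.1885 intr=0.1415 cont=5.9750 V=5.9750[hold]; j=2 S=97.8483 intr=0.0000 cont=1.6020 V=1.6020[hold]; j=3 S=117.9266 intr=0.0000 cont=0.2043 V=0.2043[hold]  S*(3)=-
k=2: j=0 S=73.9546 intr=7.3754 cont=9.9982 V=9.9982[hold]; j=1 S=89.1300 intr=0.0000 cont=3.7028 V=3.7028[hold]; j=2 S=107.4194 intr=0.0000 cont=0.8783 V=0.8783[hold]  S*(2)=-
k=1: j=0 S=81.1885 intr=0.1415 cont=6.7157 V=6.7157[hold]; j=1 S=97.8483 intr=0.0000 cont=2.2365 V=2.2365[hold]  S*(1)=-
k=0: j=0 S=89.1300 intr=0.0000 cont=4.3835 V=4.3835[hold]  S*(0)=-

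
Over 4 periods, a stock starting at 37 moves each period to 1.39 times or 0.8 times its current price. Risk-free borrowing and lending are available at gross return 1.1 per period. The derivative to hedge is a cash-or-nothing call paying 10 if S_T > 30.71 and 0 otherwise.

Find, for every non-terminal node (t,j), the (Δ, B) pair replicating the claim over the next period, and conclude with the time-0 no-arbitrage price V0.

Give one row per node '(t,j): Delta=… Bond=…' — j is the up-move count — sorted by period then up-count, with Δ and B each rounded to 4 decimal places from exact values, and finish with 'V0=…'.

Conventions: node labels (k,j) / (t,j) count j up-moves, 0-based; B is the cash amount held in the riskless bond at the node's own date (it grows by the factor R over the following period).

(0,0): Delta=0.1268 Bond=0.0888
(1,0): Delta=0.2365 Bond=-3.1497
(1,1): Delta=0.0658 Bond=3.2368
(2,0): Delta=0.3309 Bond=-5.6980
(2,1): Delta=0.1841 Bond=-1.3058
(2,2): Delta=0.0000 Bond=8.2645
(3,0): Delta=0.0000 Bond=0.0000
(3,1): Delta=0.5149 Bond=-12.3267
(3,2): Delta=0.0000 Bond=9.0909
(3,3): Delta=0.0000 Bond=9.0909
V0=4.7818

No-arbitrage ⇒ martingale measure with p* = (R−d)/(u−d) = 0.5085.
Expiry values: V(4,0)=0.0000, V(4,1)=0.0000, V(4,2)=10.0000, V(4,3)=10.0000, V(4,4)=10.0000
Node (3,0) S=18.9440: V=(p*·0.0000+(1−p*)·0.0000)/1.1=0.0000; Δ=(0.0000−0.0000)/(26.3322−15.1552)=0.0000; B=V−Δ·S=0.0000
Node (3,1) S=32.9152: V=(p*·10.0000+(1−p*)·0.0000)/1.1=4.6225; Δ=(10.0000−0.0000)/(45.7521−26.3322)=0.5149; B=V−Δ·S=-12.3267
Node (3,2) S=57.1902: V=(p*·10.0000+(1−p*)·10.0000)/1.1=9.0909; Δ=(10.0000−10.0000)/(79.4943−45.7521)=0.0000; B=V−Δ·S=9.0909
Node (3,3) S=99.3679: V=(p*·10.0000+(1−p*)·10.0000)/1.1=9.0909; Δ=(10.0000−10.0000)/(138.1214−79.4943)=0.0000; B=V−Δ·S=9.0909
Node (2,0) S=23.6800: V=(p*·4.6225+(1−p*)·0.0000)/1.1=2.1367; Δ=(4.6225−0.0000)/(32.9152−18.9440)=0.3309; B=V−Δ·S=-5.6980
Node (2,1) S=41.1440: V=(p*·9.0909+(1−p*)·4.6225)/1.1=6.2678; Δ=(9.0909−4.6225)/(57.1902−32.9152)=0.1841; B=V−Δ·S=-1.3058
Node (2,2) S=71.4877: V=(p*·9.0909+(1−p*)·9.0909)/1.1=8.2645; Δ=(9.0909−9.0909)/(99.3679−57.1902)=0.0000; B=V−Δ·S=8.2645
Node (1,0) S=29.6000: V=(p*·6.2678+(1−p*)·2.1367)/1.1=3.8521; Δ=(6.2678−2.1367)/(41.1440−23.6800)=0.2365; B=V−Δ·S=-3.1497
Node (1,1) S=51.4300: V=(p*·8.2645+(1−p*)·6.2678)/1.1=6.6210; Δ=(8.2645−6.2678)/(71.4877−41.1440)=0.0658; B=V−Δ·S=3.2368
Node (0,0) S=37.0000: V=(p*·6.6210+(1−p*)·3.8521)/1.1=4.7818; Δ=(6.6210−3.8521)/(51.4300−29.6000)=0.1268; B=V−Δ·S=0.0888
Check: Δ(0,0)·S0 + B(0,0) = 4.7818 = V0.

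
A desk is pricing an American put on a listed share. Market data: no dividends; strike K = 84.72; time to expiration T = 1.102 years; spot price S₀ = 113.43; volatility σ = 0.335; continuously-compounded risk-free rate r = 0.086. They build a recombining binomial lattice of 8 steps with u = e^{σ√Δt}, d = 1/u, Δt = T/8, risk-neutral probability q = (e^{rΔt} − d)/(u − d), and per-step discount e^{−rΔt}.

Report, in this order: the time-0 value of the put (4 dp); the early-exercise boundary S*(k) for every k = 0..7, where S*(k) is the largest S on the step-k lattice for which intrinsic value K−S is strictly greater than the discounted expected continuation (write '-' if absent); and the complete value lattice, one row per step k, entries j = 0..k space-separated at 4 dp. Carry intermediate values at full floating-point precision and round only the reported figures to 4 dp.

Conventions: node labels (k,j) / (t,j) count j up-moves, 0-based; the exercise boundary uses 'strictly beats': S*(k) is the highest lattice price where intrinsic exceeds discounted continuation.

Δt=0.13775  u=1.13239  d=0.88308  q=0.51676  discount=0.98822
step 8 (expiry): payoffs max(K−S,0) = 42.7686 30.9250 15.7378 0.0000 0.0000 0.0000 0.0000 0.0000 0.0000
step 7: (k=7,j=0): S=47.5055, K−S=37.2145, hold=36.2167 ⇒ V=37.2145 exercise | (k=7,j=1): S=60.9172, K−S=23.8028, hold=22.8051 ⇒ V=23.8028 exercise | (k=7,j=2): S=78.1151, K−S=6.6049, hold=7.5156 ⇒ V=7.5156 continue | (k=7,j=3): S=100.1683, K−S=0.0000, hold=0.0000 ⇒ V=0.0000 continue | (k=7,j=4): S=128.4475, K−S=0.0000, hold=0.0000 ⇒ V=0.0000 continue | (k=7,j=5): S=164.7104, K−S=0.0000, hold=0.0000 ⇒ V=0.0000 continue | (k=7,j=6): S=211.2108, K−S=0.0000, hold=0.0000 ⇒ V=0.0000 continue | (k=7,j=7): S=270.8392, K−S=0.0000, hold=0.0000 ⇒ V=0.0000 continue  boundary S*=60.9172
step 6: (k=6,j=0): S=53.7950, K−S=30.9250, hold=29.9273 ⇒ V=30.9250 exercise | (k=6,j=1): S=68.9822, K−S=15.7378, hold=15.2051 ⇒ V=15.7378 exercise | (k=6,j=2): S=88.4571, K−S=0.0000, hold=3.5891 ⇒ V=3.5891 continue | (k=6,j=3): S=113.4300, K−S=0.0000, hold=0.0000 ⇒ V=0.0000 continue | (k=6,j=4): S=145.4532, K−S=0.0000, hold=0.0000 ⇒ V=0.0000 continue | (k=6,j=5): S=186.5171, K−S=0.0000, hold=0.0000 ⇒ V=0.0000 continue | (k=6,j=6): S=239.1740, K−S=0.0000, hold=0.0000 ⇒ V=0.0000 continue  boundary S*=68.9822
step 5: (k=5,j=0): S=60.9172, K−S=23.8028, hold=22.8051 ⇒ V=23.8028 exercise | (k=5,j=1): S=78.1151, K−S=6.6049, hold=9.3485 ⇒ V=9.3485 continue | (k=5,j=2): S=100.1683, K−S=0.0000, hold=1.7140 ⇒ V=1.7140 continue | (k=5,j=3): S=128.4475, K−S=0.0000, hold=0.0000 ⇒ V=0.0000 continue | (k=5,j=4): S=164.7104, K−S=0.0000, hold=0.0000 ⇒ V=0.0000 continue | (k=5,j=5): S=211.2108, K−S=0.0000, hold=0.0000 ⇒ V=0.0000 continue  boundary S*=60.9172
step 4: (k=4,j=0): S=68.9822, K−S=15.7378, hold=16.1411 ⇒ V=16.1411 continue | (k=4,j=1): S=88.4571, K−S=0.0000, hold=5.3397 ⇒ V=5.3397 continue | (k=4,j=2): S=113.4300, K−S=0.0000, hold=0.8185 ⇒ V=0.8185 continue | (k=4,j=3): S=145.4532, K−S=0.0000, hold=0.0000 ⇒ V=0.0000 continue | (k=4,j=4): S=186.5171, K−S=0.0000, hold=0.0000 ⇒ V=0.0000 continue  boundary S*=-
step 3: (k=3,j=0): S=78.1151, K−S=6.6049, hold=10.4350 ⇒ V=10.4350 continue | (k=3,j=1): S=100.1683, K−S=0.0000, hold=2.9680 ⇒ V=2.9680 continue | (k=3,j=2): S=128.4475, K−S=0.0000, hold=0.3909 ⇒ V=0.3909 continue | (k=3,j=3): S=164.7104, K−S=0.0000, hold=0.0000 ⇒ V=0.0000 continue  boundary S*=-
step 2: (k=2,j=0): S=88.4571, K−S=0.0000, hold=6.4989 ⇒ V=6.4989 continue | (k=2,j=1): S=113.4300, K−S=0.0000, hold=1.6170 ⇒ V=1.6170 continue | (k=2,j=2): S=145.4532, K−S=0.0000, hold=0.1867 ⇒ V=0.1867 continue  boundary S*=-
step 1: (k=1,j=0): S=100.1683, K−S=0.0000, hold=3.9293 ⇒ V=3.9293 continue | (k=1,j=1): S=128.4475, K−S=0.0000, hold=0.8675 ⇒ V=0.8675 continue  boundary S*=-
step 0: (k=0,j=0): S=113.4300, K−S=0.0000, hold=2.3195 ⇒ V=2.3195 continue  boundary S*=-

price = 2.3195
boundary = - - - - - 60.9172 68.9822 60.9172
tree:
2.3195
3.9293 0.8675
6.4989 1.6170 0.1867
10.4350 2.9680 0.3909 0.0000
16.1411 5.3397 0.8185 0.0000 0.0000
23.8028 9.3485 1.7140 0.0000 0.0000 0.0000
30.9250 15.7378 3.5891 0.0000 0.0000 0.0000 0.0000
37.2145 23.8028 7.5156 0.0000 0.0000 0.0000 0.0000 0.0000
42.7686 30.9250 15.7378 0.0000 0.0000 0.0000 0.0000 0.0000 0.0000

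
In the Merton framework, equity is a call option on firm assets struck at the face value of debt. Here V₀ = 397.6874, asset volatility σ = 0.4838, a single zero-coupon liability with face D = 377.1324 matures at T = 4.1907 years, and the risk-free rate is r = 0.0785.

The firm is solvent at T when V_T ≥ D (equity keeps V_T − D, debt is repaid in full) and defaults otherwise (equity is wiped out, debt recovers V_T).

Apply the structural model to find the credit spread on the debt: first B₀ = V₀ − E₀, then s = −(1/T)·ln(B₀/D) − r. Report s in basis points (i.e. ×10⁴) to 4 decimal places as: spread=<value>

With assets at 397.6874 and a single debt payment of 377.1324 at 4.1907 years:
d₁ = [ln(V₀/D) + (r + σ²/2)T] / (σ√T)
   = [ln(397.6874/377.1324) + (0.0785 + 0.5·0.4838²)·4.1907] / (0.4838·√4.1907)
   = [0.053070 + 0.819413] / 0.990397 = 0.880943
d₂ = d₁ − σ√T = 0.880943 − 0.990397 = -0.109454
N(d₁) = 0.810826,  N(d₂) = 0.456421,  e^(−rT) = 0.719665
E₀ = V₀·N(d₁) − D·e^(−rT)·N(d₂)
   = 397.6874·0.810826 − 377.1324·0.719665·0.456421 = 198.578354
B₀ = V₀ − E₀ = 397.6874 − 198.578354 = 199.109046
spread = −(1/T)·ln(B₀/D) − r = −(1/4.1907)·ln(199.109046/377.1324) − 0.0785 = 0.07391933
in basis points: 0.07391933 × 10⁴ = 739.1933 bp

spread=739.1933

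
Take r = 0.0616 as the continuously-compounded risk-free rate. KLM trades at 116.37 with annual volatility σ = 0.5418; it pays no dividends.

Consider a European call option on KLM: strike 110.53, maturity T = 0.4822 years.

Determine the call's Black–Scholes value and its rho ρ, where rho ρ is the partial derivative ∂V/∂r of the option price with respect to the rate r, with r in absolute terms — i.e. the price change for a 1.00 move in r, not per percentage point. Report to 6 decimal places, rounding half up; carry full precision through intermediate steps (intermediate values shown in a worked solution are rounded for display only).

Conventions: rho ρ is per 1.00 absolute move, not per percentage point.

price = 21.606577
ρ = 26.440280

σ√T = 0.5418·√0.4822 = 0.376229
d₁ = (ln(S/K) + (r+σ²/2)T) / (σ√T) = (ln(116.37/110.53) + (0.0616+0.5418²/2)·0.4822) / 0.376229 = (0.051488 + 0.100478) / 0.376229 = 0.403917
d₂ = d₁ − σ√T = 0.403917 − 0.376229 = 0.027688
e^{−rT} = 0.970733
N(d₁) = 0.656863,  N(d₂) = 0.511045
Call price V = S·N(d₁) − K·e^{−rT}·N(d₂) = 76.439178 − 54.832601 = 21.606577
ρ = K·T·e^{−rT}·N(d₂) = 26.440280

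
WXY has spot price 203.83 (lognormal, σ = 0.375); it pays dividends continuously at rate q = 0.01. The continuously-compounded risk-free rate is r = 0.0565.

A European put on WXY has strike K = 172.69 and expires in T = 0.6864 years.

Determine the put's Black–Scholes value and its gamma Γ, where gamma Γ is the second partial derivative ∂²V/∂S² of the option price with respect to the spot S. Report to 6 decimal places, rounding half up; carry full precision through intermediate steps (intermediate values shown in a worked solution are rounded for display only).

price = 8.994662
Γ = 0.004573

σ√T = 0.375·√0.6864 = 0.310685
d₁ = (ln(S/K) + (r−q+σ²/2)T) / (σ√T) = (ln(203.83/172.69) + (0.0565−0.01+0.375²/2)·0.6864) / 0.310685 = (0.165788 + 0.080180) / 0.310685 = 0.791698
d₂ = d₁ − σ√T = 0.791698 − 0.310685 = 0.481013
e^{−rT} = 0.961961
e^{−qT} = 0.993160
N(−d₁) = 0.214269,  N(−d₂) = 0.315254
Put price V = K·e^{−rT}·N(−d₂) − S·e^{−qT}·N(−d₁) = 52.370262 − 43.375600 = 8.994662
φ(d₁) = (1/√(2π))·e^{−d₁²/2} = 0.291612
Γ = e^{−qT}·φ(d₁) / (S·σ·√T) = 0.004573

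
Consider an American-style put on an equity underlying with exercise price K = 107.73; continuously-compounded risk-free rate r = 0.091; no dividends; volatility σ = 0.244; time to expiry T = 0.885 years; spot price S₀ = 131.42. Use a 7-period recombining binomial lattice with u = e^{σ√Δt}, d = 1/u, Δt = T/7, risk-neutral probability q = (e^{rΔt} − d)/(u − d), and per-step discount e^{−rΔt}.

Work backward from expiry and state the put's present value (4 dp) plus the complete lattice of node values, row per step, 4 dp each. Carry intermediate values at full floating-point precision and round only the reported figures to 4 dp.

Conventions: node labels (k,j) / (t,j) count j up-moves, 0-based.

Δt=0.12643  u=1.09063  d=0.91690  q=0.54493  discount=0.98856
step 7 (expiry): payoffs max(K−S,0) = 36.1305 22.5637 6.4263 0.0000 0.0000 0.0000 0.0000 0.0000
k=6: (k=6,j=0): S=78.0888, K−S=29.6412, hold=28.4089 ⇒ V=29.6412 exercise | (k=6,j=1): S=92.8852, K−S=14.8448, hold=13.6125 ⇒ V=14.8448 exercise | (k=6,j=2): S=110.4852, K−S=0.0000, hold=2.8910 ⇒ V=2.8910 continue | (k=6,j=3): S=131.4200, K−S=0.0000, hold=0.0000 ⇒ V=0.0000 continue | (k=6,j=4): S=156.3216, K−S=0.0000, hold=0.0000 ⇒ V=0.0000 continue | (k=6,j=5): S=185.9416, K−S=0.0000, hold=0.0000 ⇒ V=0.0000 continue | (k=6,j=6): S=221.1740, K−S=0.0000, hold=0.0000 ⇒ V=0.0000 continue
k=5: (k=5,j=0): S=85.1663, K−S=22.5637, hold=21.3314 ⇒ V=22.5637 exercise | (k=5,j=1): S=101.3037, K−S=6.4263, hold=8.2356 ⇒ V=8.2356 continue | (k=5,j=2): S=120.4988, K−S=0.0000, hold=1.3006 ⇒ V=1.3006 continue | (k=5,j=3): S=143.3310, K−S=0.0000, hold=0.0000 ⇒ V=0.0000 continue | (k=5,j=4): S=170.4896, K−S=0.0000, hold=0.0000 ⇒ V=0.0000 continue | (k=5,j=5): S=202.7941, K−S=0.0000, hold=0.0000 ⇒ V=0.0000 continue
k=4: (k=4,j=0): S=92.8852, K−S=14.8448, hold=14.5871 ⇒ V=14.8448 exercise | (k=4,j=1): S=110.4852, K−S=0.0000, hold=4.4055 ⇒ V=4.4055 continue | (k=4,j=2): S=131.4200, K−S=0.0000, hold=0.5851 ⇒ V=0.5851 continue | (k=4,j=3): S=156.3216, K−S=0.0000, hold=0.0000 ⇒ V=0.0000 continue | (k=4,j=4): S=185.9416, K−S=0.0000, hold=0.0000 ⇒ V=0.0000 continue
k=3: (k=3,j=0): S=101.3037, K−S=6.4263, hold=9.0514 ⇒ V=9.0514 continue | (k=3,j=1): S=120.4988, K−S=0.0000, hold=2.2971 ⇒ V=2.2971 continue | (k=3,j=2): S=143.3310, K−S=0.0000, hold=0.2632 ⇒ V=0.2632 continue | (k=3,j=3): S=170.4896, K−S=0.0000, hold=0.0000 ⇒ V=0.0000 continue
k=2: (k=2,j=0): S=110.4852, K−S=0.0000, hold=5.3093 ⇒ V=5.3093 continue | (k=2,j=1): S=131.4200, K−S=0.0000, hold=1.1752 ⇒ V=1.1752 continue | (k=2,j=2): S=156.3216, K−S=0.0000, hold=0.1184 ⇒ V=0.1184 continue
k=1: (k=1,j=0): S=120.4988, K−S=0.0000, hold=3.0215 ⇒ V=3.0215 continue | (k=1,j=1): S=143.3310, K−S=0.0000, hold=0.5925 ⇒ V=0.5925 continue
k=0: (k=0,j=0): S=131.4200, K−S=0.0000, hold=1.6784 ⇒ V=1.6784 continue

price = 1.6784
tree:
1.6784
3.0215 0.5925
5.3093 1.1752 0.1184
9.0514 2.2971 0.2632 0.0000
14.8448 4.4055 0.5851 0.0000 0.0000
22.5637 8.2356 1.3006 0.0000 0.0000 0.0000
29.6412 14.8448 2.8910 0.0000 0.0000 0.0000 0.0000
36.1305 22.5637 6.4263 0.0000 0.0000 0.0000 0.0000 0.0000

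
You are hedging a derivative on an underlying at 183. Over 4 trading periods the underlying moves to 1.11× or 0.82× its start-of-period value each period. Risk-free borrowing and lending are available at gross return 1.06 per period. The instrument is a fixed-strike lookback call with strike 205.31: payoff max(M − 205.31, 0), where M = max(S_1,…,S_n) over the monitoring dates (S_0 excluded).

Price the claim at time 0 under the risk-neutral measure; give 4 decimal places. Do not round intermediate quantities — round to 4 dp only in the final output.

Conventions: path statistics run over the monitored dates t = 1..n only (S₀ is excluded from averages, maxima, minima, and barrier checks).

price = 32.3038

Under the martingale measure an up-move has probability p* = 0.8276; value the claim as the probability-weighted average of per-path payoffs, discounted 4 periods at R = 1.06.
Enumerate all 2^4 = 16 price paths (U = up ×1.11, D = down ×0.82); each path with k up-moves has probability p*^k·(1−p*)^(4−k).
DDDD: M=150.0600, payoff=0.0000, prob=0.000884
UDDD: M=203.1300, payoff=0.0000, prob=0.004242
DUDD: M=166.5666, payoff=0.0000, prob=0.004242
UUDD: M=225.4743, payoff=20.1643, prob=0.020360
DDUD: M=150.0600, payoff=0.0000, prob=0.004242
UDUD: M=203.1300, payoff=0.0000, prob=0.020360
DUUD: M=184.8889, payoff=0.0000, prob=0.020360
UUUD: M=250.2765, payoff=44.9665, prob=0.097726
DDDU: M=150.0600, payoff=0.0000, prob=0.004242
UDDU: M=203.1300, payoff=0.0000, prob=0.020360
DUDU: M=166.5666, payoff=0.0000, prob=0.020360
UUDU: M=225.4743, payoff=20.1643, prob=0.097726
DDUU: M=151.6089, payoff=0.0000, prob=0.020360
UDUU: M=205.2267, payoff=0.0000, prob=0.097726
DUUU: M=205.2267, payoff=0.0000, prob=0.097726
UUUU: M=277.8069, payoff=72.4969, prob=0.469087
Price = Σ prob·payoff / R^4 = 40.782845 / 1.262477 = 32.3038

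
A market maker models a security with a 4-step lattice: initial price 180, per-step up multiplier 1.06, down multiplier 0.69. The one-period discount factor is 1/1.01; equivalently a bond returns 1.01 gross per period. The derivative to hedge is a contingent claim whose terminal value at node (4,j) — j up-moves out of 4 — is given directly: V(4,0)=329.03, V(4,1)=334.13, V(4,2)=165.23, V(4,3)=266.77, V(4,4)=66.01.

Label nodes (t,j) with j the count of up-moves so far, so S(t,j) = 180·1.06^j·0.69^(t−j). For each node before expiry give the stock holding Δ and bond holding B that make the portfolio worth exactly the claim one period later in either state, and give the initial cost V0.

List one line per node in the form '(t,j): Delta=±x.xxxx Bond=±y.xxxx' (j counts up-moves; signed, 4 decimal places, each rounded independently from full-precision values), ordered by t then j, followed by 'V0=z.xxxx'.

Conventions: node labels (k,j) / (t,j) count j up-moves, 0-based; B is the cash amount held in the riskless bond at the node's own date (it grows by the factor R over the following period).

(0,0): Delta=-1.5604 Bond=421.8714
(1,0): Delta=0.7800 Bond=135.4107
(1,1): Delta=-1.7985 Bond=471.5088
(2,0): Delta=-4.5397 Bond=592.6546
(2,1): Delta=1.3211 Bond=65.5320
(2,2): Delta=-2.1158 Bond=540.3945
(3,0): Delta=0.2331 Bond=316.3556
(3,1): Delta=-5.0252 Bond=642.6789
(3,2): Delta=1.9665 Bond=-23.8895
(3,3): Delta=-2.5310 Bond=634.8121
V0=140.9956

Arbitrage-free pricing uses the up-move probability p* = (R−d)/(u−d) = 0.8649, discounting each step at R = 1.01.
At maturity the claim pays: V(4,0)=329.0300, V(4,1)=334.1300, V(4,2)=165.2300, V(4,3)=266.7700, V(4,4)=66.0100
(3,0): S=59.1316. Δ = (V_up−V_dn)/(S_up−S_dn) = (334.1300−329.0300)/(62.6795−40.8008) = 0.2331. V = [p*·334.1300 + (1−p*)·329.0300]/1.01 = 330.1394. B = V − Δ·S = 316.3556.
(3,1): S=90.8399. Δ = (V_up−V_dn)/(S_up−S_dn) = (165.2300−334.1300)/(96.2903−62.6795) = -5.0252. V = [p*·165.2300 + (1−p*)·334.1300]/1.01 = 186.1924. B = V − Δ·S = 642.6789.
(3,2): S=139.5511. Δ = (V_up−V_dn)/(S_up−S_dn) = (266.7700−165.2300)/(147.9242−96.2903) = 1.9665. V = [p*·266.7700 + (1−p*)·165.2300]/1.01 = 250.5429. B = V − Δ·S = -23.8895.
(3,3): S=214.3829. Δ = (V_up−V_dn)/(S_up−S_dn) = (66.0100−266.7700)/(227.2459−147.9242) = -2.5310. V = [p*·66.0100 + (1−p*)·266.7700]/1.01 = 92.2176. B = V − Δ·S = 634.8121.
(2,0): S=85.6980. Δ = (V_up−V_dn)/(S_up−S_dn) = (186.1924−330.1394)/(90.8399−59.1316) = -4.5397. V = [p*·186.1924 + (1−p*)·330.1394]/1.01 = 203.6086. B = V − Δ·S = 592.6546.
(2,1): S=131.6520. Δ = (V_up−V_dn)/(S_up−S_dn) = (250.5429−186.1924)/(139.5511−90.8399) = 1.3211. V = [p*·250.5429 + (1−p*)·186.1924]/1.01 = 239.4524. B = V − Δ·S = 65.5320.
(2,2): S=202.2480. Δ = (V_up−V_dn)/(S_up−S_dn) = (92.2176−250.5429)/(214.3829−139.5511) = -2.1158. V = [p*·92.2176 + (1−p*)·250.5429]/1.01 = 112.4880. B = V − Δ·S = 540.3945.
(1,0): S=124.2000. Δ = (V_up−V_dn)/(S_up−S_dn) = (239.4524−203.6086)/(131.6520−85.6980) = 0.7800. V = [p*·239.4524 + (1−p*)·203.6086]/1.01 = 232.2858. B = V − Δ·S = 135.4107.
(1,1): S=190.8000. Δ = (V_up−V_dn)/(S_up−S_dn) = (112.4880−239.4524)/(202.2480−131.6520) = -1.7985. V = [p*·112.4880 + (1−p*)·239.4524]/1.01 = 128.3617. B = V − Δ·S = 471.5088.
(0,0): S=180.0000. Δ = (V_up−V_dn)/(S_up−S_dn) = (128.3617−232.2858)/(190.8000−124.2000) = -1.5604. V = [p*·128.3617 + (1−p*)·232.2858]/1.01 = 140.9956. B = V − Δ·S = 421.8714.
Check: Δ(0,0)·S0 + B(0,0) = 140.9956 = V0.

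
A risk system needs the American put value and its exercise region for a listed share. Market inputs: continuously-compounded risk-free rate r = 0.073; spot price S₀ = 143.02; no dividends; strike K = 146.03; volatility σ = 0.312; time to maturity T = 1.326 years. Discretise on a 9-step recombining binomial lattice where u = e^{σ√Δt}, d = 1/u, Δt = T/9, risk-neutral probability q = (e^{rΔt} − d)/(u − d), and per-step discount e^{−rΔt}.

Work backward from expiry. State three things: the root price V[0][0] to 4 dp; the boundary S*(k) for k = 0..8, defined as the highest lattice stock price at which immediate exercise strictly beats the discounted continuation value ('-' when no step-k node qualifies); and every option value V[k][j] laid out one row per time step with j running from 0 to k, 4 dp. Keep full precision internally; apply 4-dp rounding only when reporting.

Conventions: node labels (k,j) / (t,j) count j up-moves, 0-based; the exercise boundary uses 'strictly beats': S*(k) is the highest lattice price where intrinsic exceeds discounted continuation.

price = 16.8525
boundary = - - - 99.8541 88.5841 99.8541 112.5579 99.8541 112.5579
tree:
16.8525
24.3005 10.1959
34.0296 15.6532 5.2733
46.1759 23.3114 8.7736 2.0893
57.4459 33.4988 14.2120 3.8390 0.4864
67.4440 46.1759 22.2697 6.9260 1.0139 0.0000
76.3136 57.4459 33.4721 12.1931 2.1138 0.0000 0.0000
84.1821 67.4440 46.1759 20.7376 4.4067 0.0000 0.0000 0.0000
91.1626 76.3136 57.4459 33.4721 9.1868 0.0000 0.0000 0.0000 0.0000
97.3552 84.1821 67.4440 46.1759 19.1520 0.0000 0.0000 0.0000 0.0000 0.0000

params: Δt=0.14733 u=1.12722 d=0.88713 q=0.51514 e^(-rΔt)=0.98930
t_9 payoffs: 97.3552 84.1821 67.4440 46.1759 19.1520 0.0000 0.0000 0.0000 0.0000 0.0000
t_8: node(8,0) S=54.8674 payoff=91.1626 vs cont=89.6004 → 91.1626 [stop]  node(8,1) S=69.7164 payoff=76.3136 vs cont=74.7514 → 76.3136 [stop]  node(8,2) S=88.5841 payoff=57.4459 vs cont=55.8838 → 57.4459 [stop]  node(8,3) S=112.5579 payoff=33.4721 vs cont=31.9099 → 33.4721 [stop]  node(8,4) S=143.0200 payoff=3.0100 vs cont=9.1868 → 9.1868 [wait]  node(8,5) S=181.7261 payoff=0.0000 vs cont=0.0000 → 0.0000 [wait]  node(8,6) S=230.9075 payoff=0.0000 vs cont=0.0000 → 0.0000 [wait]  node(8,7) S=293.3990 payoff=0.0000 vs cont=0.0000 → 0.0000 [wait]  node(8,8) S=372.8029 payoff=0.0000 vs cont=0.0000 → 0.0000 [wait]  ⇒ S*(8)=112.5579
t_7: node(7,0) S=61.8479 payoff=84.1821 vs cont=82.6200 → 84.1821 [stop]  node(7,1) S=78.5860 payoff=67.4440 vs cont=65.8818 → 67.4440 [stop]  node(7,2) S=99.8541 payoff=46.1759 vs cont=44.6137 → 46.1759 [stop]  node(7,3) S=126.8780 payoff=19.1520 vs cont=20.7376 → 20.7376 [wait]  node(7,4) S=161.2156 payoff=0.0000 vs cont=4.4067 → 4.4067 [wait]  node(7,5) S=204.8461 payoff=0.0000 vs cont=0.0000 → 0.0000 [wait]  node(7,6) S=260.2845 payoff=0.0000 vs cont=0.0000 → 0.0000 [wait]  node(7,7) S=330.7264 payoff=0.0000 vs cont=0.0000 → 0.0000 [wait]  ⇒ S*(7)=99.8541
t_6: node(6,0) S=69.7164 payoff=76.3136 vs cont=74.7514 → 76.3136 [stop]  node(6,1) S=88.5841 payoff=57.4459 vs cont=55.8838 → 57.4459 [stop]  node(6,2) S=112.5579 payoff=33.4721 vs cont=32.7180 → 33.4721 [stop]  node(6,3) S=143.0200 payoff=3.0100 vs cont=12.1931 → 12.1931 [wait]  node(6,4) S=181.7261 payoff=0.0000 vs cont=2.1138 → 2.1138 [wait]  node(6,5) S=230.9075 payoff=0.0000 vs cont=0.0000 → 0.0000 [wait]  node(6,6) S=293.3990 payoff=0.0000 vs cont=0.0000 → 0.0000 [wait]  ⇒ S*(6)=112.5579
t_5: node(5,0) S=78.5860 payoff=67.4440 vs cont=65.8818 → 67.4440 [stop]  node(5,1) S=99.8541 payoff=46.1759 vs cont=44.6137 → 46.1759 [stop]  node(5,2) S=126.8780 payoff=19.1520 vs cont=22.2697 → 22.2697 [wait]  node(5,3) S=161.2156 payoff=0.0000 vs cont=6.9260 → 6.9260 [wait]  node(5,4) S=204.8461 payoff=0.0000 vs cont=1.0139 → 1.0139 [wait]  node(5,5) S=260.2845 payoff=0.0000 vs cont=0.0000 → 0.0000 [wait]  ⇒ S*(5)=99.8541
t_4: node(4,0) S=88.5841 payoff=57.4459 vs cont=55.8838 → 57.4459 [stop]  node(4,1) S=112.5579 payoff=33.4721 vs cont=33.4988 → 33.4988 [wait]  node(4,2) S=143.0200 payoff=3.0100 vs cont=14.2120 → 14.2120 [wait]  node(4,3) S=181.7261 payoff=0.0000 vs cont=3.8390 → 3.8390 [wait]  node(4,4) S=230.9075 payoff=0.0000 vs cont=0.4864 → 0.4864 [wait]  ⇒ S*(4)=88.5841
t_3: node(3,0) S=99.8541 payoff=46.1759 vs cont=44.6273 → 46.1759 [stop]  node(3,1) S=126.8780 payoff=19.1520 vs cont=23.3114 → 23.3114 [wait]  node(3,2) S=161.2156 payoff=0.0000 vs cont=8.7736 → 8.7736 [wait]  node(3,3) S=204.8461 payoff=0.0000 vs cont=2.0893 → 2.0893 [wait]  ⇒ S*(3)=99.8541
t_2: node(2,0) S=112.5579 payoff=33.4721 vs cont=34.0296 → 34.0296 [wait]  node(2,1) S=143.0200 payoff=3.0100 vs cont=15.6532 → 15.6532 [wait]  node(2,2) S=181.7261 payoff=0.0000 vs cont=5.2733 → 5.2733 [wait]  ⇒ S*(2)=-
t_1: node(1,0) S=126.8780 payoff=19.1520 vs cont=24.3005 → 24.3005 [wait]  node(1,1) S=161.2156 payoff=0.0000 vs cont=10.1959 → 10.1959 [wait]  ⇒ S*(1)=-
t_0: node(0,0) S=143.0200 payoff=3.0100 vs cont=16.8525 → 16.8525 [wait]  ⇒ S*(0)=-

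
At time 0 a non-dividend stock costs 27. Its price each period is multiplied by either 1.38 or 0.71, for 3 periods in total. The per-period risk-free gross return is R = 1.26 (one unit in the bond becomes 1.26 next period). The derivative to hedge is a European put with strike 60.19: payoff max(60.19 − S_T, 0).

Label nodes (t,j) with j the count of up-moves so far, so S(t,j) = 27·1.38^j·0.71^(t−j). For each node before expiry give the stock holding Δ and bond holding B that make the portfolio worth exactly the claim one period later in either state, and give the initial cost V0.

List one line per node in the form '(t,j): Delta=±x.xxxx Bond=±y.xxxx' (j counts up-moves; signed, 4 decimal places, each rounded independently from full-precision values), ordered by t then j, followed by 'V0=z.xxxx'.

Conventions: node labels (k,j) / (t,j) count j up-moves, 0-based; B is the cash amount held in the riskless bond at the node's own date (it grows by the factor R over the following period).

Since d<R<u, set p* = (R−d)/(u−d) = 0.8209; price each node as the discounted p*-expectation of its children.
Payoffs at expiry: V(3,0)=50.5264, V(3,1)=41.4072, V(3,2)=23.6827, V(3,3)=0.0000
  t=2,j=0: stock 13.6107 → up 18.7828 (V=41.4072), down 9.6636 (V=50.5264). Price 34.1591; hedge Δ=-1.0000, bond B=47.7698.
  t=2,j=1: stock 26.4546 → up 36.5073 (V=23.6827), down 18.7828 (V=41.4072). Price 21.3152; hedge Δ=-1.0000, bond B=47.7698.
  t=2,j=2: stock 51.4188 → up 70.9579 (V=0.0000), down 36.5073 (V=23.6827). Price 3.3664; hedge Δ=-0.6874, bond B=38.7136.
  t=1,j=0: stock 19.1700 → up 26.4546 (V=21.3152), down 13.6107 (V=34.1591). Price 18.7426; hedge Δ=-1.0000, bond B=37.9126.
  t=1,j=1: stock 37.2600 → up 51.4188 (V=3.3664), down 26.4546 (V=21.3152). Price 5.2231; hedge Δ=-0.7190, bond B=32.0124.
  t=0,j=0: stock 27.0000 → up 37.2600 (V=5.2231), down 19.1700 (V=18.7426). Price 6.0671; hedge Δ=-0.7473, bond B=26.2454.
As a check, the time-0 holding Δ(0,0)·S0 + B(0,0) comes to 6.0671 — exactly V0.

(0,0): Delta=-0.7473 Bond=26.2454
(1,0): Delta=-1.0000 Bond=37.9126
(1,1): Delta=-0.7190 Bond=32.0124
(2,0): Delta=-1.0000 Bond=47.7698
(2,1): Delta=-1.0000 Bond=47.7698
(2,2): Delta=-0.6874 Bond=38.7136
V0=6.0671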